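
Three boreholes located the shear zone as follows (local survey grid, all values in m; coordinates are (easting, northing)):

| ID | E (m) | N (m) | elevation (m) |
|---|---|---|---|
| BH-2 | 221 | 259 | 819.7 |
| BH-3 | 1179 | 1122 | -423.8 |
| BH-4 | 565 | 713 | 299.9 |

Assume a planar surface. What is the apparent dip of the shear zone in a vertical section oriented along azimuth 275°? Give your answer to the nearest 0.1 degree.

38.4°

Let the plane be z = a·E + b·N + c.
BH-3−BH-2: 958a + 863b = −1243.5;  BH-4−BH-2: 344a + 454b = −519.8.
Solving gives a = −0.83994, b = −0.50851.
Unit vector along 275° is (sin 275°, cos 275°) = (-0.9962, 0.0872).
Slope in that direction = a·(-0.9962) + b·(0.0872) = 0.79242.
Apparent dip = arctan|0.79242| = 38.4° (true dip is 44.5°, so apparent ≤ true as expected).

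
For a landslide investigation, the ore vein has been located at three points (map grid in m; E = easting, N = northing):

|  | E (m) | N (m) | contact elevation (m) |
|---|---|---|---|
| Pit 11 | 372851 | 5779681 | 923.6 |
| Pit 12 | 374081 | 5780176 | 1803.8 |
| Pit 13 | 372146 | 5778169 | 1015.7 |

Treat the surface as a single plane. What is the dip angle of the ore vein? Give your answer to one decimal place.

45.9°

Let the plane be z = a·E + b·N + c.
Pit 12−Pit 11: 1230a + 495b = 880.2;  Pit 13−Pit 11: −705a − 1512b = 92.1.
Solving gives a = 0.91108, b = −0.48572.
Gradient magnitude |∇z| = √(a² + b²) = √(0.83007 + 0.23593) = 1.03247.
True dip = arctan(1.03247) = 45.9°, dipping toward WNW (azimuth ≈ 298°).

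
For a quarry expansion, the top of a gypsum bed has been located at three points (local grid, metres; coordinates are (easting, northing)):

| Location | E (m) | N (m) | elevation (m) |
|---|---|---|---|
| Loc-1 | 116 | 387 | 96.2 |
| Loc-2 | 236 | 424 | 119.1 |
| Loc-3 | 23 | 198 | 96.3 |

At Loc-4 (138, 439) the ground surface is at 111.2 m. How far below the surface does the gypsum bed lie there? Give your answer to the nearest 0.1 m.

15.8 m

Let the plane be z = a·E + b·N + c.
Loc-2−Loc-1: 120a + 37b = 22.9;  Loc-3−Loc-1: −93a − 189b = 0.1.
Solving gives a = 0.22516, b = −0.11132.
Then c = 96.2 − a·116 − b·387 = 113.16.
At (138, 439): z_contact = 31.07 − 48.87 + 113.16 = 95.36 m.
Depth below ground = 111.2 − 95.36 = 15.8 m.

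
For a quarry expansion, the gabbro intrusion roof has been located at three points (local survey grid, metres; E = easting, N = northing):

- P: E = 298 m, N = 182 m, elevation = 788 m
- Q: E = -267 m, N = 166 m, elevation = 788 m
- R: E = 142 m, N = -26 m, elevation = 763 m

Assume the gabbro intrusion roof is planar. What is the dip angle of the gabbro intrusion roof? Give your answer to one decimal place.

Let the plane be z = a·E + b·N + c.
Q−P: −565a − 16b = 0;  R−P: −156a − 208b = −25.
Solving gives a = −0.00348, b = 0.12280.
Gradient magnitude |∇z| = √(a² + b²) = √(0.00001 + 0.01508) = 0.12285.
True dip = arctan(0.12285) = 7.0°, dipping toward S (azimuth ≈ 178°).

7.0°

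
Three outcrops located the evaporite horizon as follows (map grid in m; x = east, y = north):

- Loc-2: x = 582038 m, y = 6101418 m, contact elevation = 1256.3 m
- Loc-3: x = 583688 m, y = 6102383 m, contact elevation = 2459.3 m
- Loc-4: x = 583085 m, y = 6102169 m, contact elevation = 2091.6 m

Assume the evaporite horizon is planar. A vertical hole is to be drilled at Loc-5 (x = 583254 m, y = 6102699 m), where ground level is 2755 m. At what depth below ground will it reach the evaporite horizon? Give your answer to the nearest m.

316 m

Two edge vectors: Loc-2→Loc-3 = (1650, 965, 1203), Loc-2→Loc-4 = (1047, 751, 835.3).
Normal n = (Loc-2→Loc-3) × (Loc-2→Loc-4) = (-97388.5, -118704, 228795).
So ∂z/∂x = −n_x/n_z = 0.42565834 and ∂z/∂y = −n_y/n_z = 0.51882253.
Intercept c from Loc-2: 1256.3 − 247749.33 − 3165553.10 = −3412046.13.
At (583254, 6102699): z_contact = 248266.9 + 3166217.7 − 3412046.13 = 2438.5 m.
Depth below ground = 2755 − 2438.5 = 316 m.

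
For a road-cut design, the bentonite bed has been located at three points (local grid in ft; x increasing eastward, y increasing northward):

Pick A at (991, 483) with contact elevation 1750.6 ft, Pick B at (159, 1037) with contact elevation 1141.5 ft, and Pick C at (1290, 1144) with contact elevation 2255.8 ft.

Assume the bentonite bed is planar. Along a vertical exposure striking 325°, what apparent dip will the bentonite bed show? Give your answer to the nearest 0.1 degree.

15.3°

Let the plane be z = a·x + b·y + c.
Pick B−Pick A: −832a + 554b = −609.1;  Pick C−Pick A: 299a + 661b = 505.2.
Solving gives a = 0.95374, b = 0.33288.
Unit vector along 325° is (sin 325°, cos 325°) = (-0.5736, 0.8192).
Slope in that direction = a·(-0.5736) + b·(0.8192) = −0.27437.
Apparent dip = arctan|0.27437| = 15.3° (true dip is 45.3°, so apparent ≤ true as expected).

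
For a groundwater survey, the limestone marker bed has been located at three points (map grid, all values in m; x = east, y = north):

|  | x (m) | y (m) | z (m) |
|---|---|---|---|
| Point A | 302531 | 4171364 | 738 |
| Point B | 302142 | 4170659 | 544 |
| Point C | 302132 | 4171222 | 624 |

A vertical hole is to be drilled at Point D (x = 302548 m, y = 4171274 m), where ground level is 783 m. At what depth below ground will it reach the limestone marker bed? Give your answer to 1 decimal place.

54.2 m

Two edge vectors: Point A→Point B = (-389, -705, -194), Point A→Point C = (-399, -142, -114).
Normal n = (Point A→Point B) × (Point A→Point C) = (52822, 33060, -226057).
So ∂z/∂x = −n_x/n_z = 0.233666730 and ∂z/∂y = −n_y/n_z = 0.146246301.
Intercept c from Point A: 738 − 70691.43 − 610046.55 = −679999.98.
At (302548, 4171274): z_contact = 70695.40 + 610033.39 − 679999.98 = 728.81 m.
Depth below ground = 783 − 728.81 = 54.2 m.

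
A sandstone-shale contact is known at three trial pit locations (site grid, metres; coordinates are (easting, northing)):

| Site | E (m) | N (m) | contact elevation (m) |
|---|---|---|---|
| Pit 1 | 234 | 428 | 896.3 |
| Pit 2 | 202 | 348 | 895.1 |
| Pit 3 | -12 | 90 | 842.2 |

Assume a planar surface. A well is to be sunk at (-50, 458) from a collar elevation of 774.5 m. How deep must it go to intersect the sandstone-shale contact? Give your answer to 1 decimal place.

Two edge vectors: Pit 1→Pit 2 = (-32, -80, -1.2), Pit 1→Pit 3 = (-246, -338, -54.1).
Normal n = (Pit 1→Pit 2) × (Pit 1→Pit 3) = (3922.4, -1436, -8864).
So ∂z/∂E = −n_x/n_z = 0.44251 and ∂z/∂N = −n_y/n_z = −0.16200.
Intercept c from Pit 1: 896.3 − 103.55 + 69.34 = 862.09.
At (-50, 458): z_contact = −22.13 − 74.20 + 862.09 = 765.77 m.
Depth below ground = 774.5 − 765.77 = 8.7 m.

8.7 m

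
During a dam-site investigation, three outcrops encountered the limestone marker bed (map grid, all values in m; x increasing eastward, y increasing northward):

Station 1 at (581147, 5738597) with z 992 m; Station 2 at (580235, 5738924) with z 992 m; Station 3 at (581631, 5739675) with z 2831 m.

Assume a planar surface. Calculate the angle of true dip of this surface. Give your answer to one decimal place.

57.4°

Two edge vectors: Station 1→Station 2 = (-912, 327, 0), Station 1→Station 3 = (484, 1078, 1839).
Normal n = (Station 1→Station 2) × (Station 1→Station 3) = (601353, 1677168, -1141404).
So ∂z/∂x = −n_x/n_z = 0.52685 and ∂z/∂y = −n_y/n_z = 1.46939.
Gradient magnitude |∇z| = √(a² + b²) = √(0.27757 + 2.15911) = 1.56099.
True dip = arctan(1.56099) = 57.4°, dipping toward SSW (azimuth ≈ 200°).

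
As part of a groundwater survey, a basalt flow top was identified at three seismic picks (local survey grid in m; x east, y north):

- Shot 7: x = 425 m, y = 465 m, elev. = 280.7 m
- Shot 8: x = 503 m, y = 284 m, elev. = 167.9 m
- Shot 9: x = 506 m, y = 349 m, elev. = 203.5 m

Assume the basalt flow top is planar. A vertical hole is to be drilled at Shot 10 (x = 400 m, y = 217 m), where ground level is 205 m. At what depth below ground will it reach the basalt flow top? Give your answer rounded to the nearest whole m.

Let the plane be z = a·x + b·y + c.
Shot 8−Shot 7: 78a − 181b = −112.8;  Shot 9−Shot 7: 81a − 116b = −77.2.
Solving gives a = −0.15828, b = 0.55500.
Then c = 280.7 − a·425 − b·465 = 89.89.
At (400, 217): z_contact = −63.3 + 120.4 + 89.89 = 147.0 m.
Depth below ground = 205 − 147.0 = 58 m.

58 m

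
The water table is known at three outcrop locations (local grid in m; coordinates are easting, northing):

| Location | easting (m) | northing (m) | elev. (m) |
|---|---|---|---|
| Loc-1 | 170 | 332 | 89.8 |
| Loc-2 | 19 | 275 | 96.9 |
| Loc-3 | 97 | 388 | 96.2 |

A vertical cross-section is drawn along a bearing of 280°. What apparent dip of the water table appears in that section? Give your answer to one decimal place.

Two edge vectors: Loc-1→Loc-2 = (-151, -57, 7.1), Loc-1→Loc-3 = (-73, 56, 6.4).
Normal n = (Loc-1→Loc-2) × (Loc-1→Loc-3) = (-762.4, 448.1, -12617).
So ∂z/∂easting = −n_x/n_z = −0.06043 and ∂z/∂northing = −n_y/n_z = 0.03552.
Unit vector along 280° is (sin 280°, cos 280°) = (-0.9848, 0.1736).
Slope in that direction = a·(-0.9848) + b·(0.1736) = 0.06568.
Apparent dip = arctan|0.06568| = 3.8° (true dip is 4.0°, so apparent ≤ true as expected).

3.8°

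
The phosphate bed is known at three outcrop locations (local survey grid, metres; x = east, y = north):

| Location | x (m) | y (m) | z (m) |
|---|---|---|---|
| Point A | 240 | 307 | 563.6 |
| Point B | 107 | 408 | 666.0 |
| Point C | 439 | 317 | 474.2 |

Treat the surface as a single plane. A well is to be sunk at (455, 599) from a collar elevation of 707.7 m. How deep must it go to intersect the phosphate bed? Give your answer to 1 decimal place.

129.3 m

Two edge vectors: Point A→Point B = (-133, 101, 102.4), Point A→Point C = (199, 10, -89.4).
Normal n = (Point A→Point B) × (Point A→Point C) = (-10053.4, 8487.4, -21429).
So ∂z/∂x = −n_x/n_z = −0.46915 and ∂z/∂y = −n_y/n_z = 0.39607.
Intercept c from Point A: 563.6 + 112.60 − 121.59 = 554.60.
At (455, 599): z_contact = −213.46 + 237.25 + 554.60 = 578.39 m.
Depth below ground = 707.7 − 578.39 = 129.3 m.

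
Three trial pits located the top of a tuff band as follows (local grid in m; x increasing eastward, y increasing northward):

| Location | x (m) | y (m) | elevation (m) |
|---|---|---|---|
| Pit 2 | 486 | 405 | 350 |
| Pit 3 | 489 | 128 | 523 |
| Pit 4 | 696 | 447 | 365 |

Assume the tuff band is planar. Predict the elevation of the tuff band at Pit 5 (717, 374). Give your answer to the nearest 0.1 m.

Let the plane be z = a·x + b·y + c.
Pit 3−Pit 2: 3a − 277b = 173;  Pit 4−Pit 2: 210a + 42b = 15.
Solving gives a = 0.19591, b = −0.62243.
Then c = 350 − a·486 − b·405 = 506.87.
At (717, 374): z = 140.5 − 232.8 + 506.87 = 414.6 m.

414.6 m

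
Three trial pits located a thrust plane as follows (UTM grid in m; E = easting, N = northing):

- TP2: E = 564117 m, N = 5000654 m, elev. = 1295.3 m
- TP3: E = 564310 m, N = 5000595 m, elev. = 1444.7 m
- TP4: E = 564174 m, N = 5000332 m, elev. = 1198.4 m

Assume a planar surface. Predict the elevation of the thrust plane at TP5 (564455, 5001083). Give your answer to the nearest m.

1803 m

Two edge vectors: TP2→TP3 = (193, -59, 149.4), TP2→TP4 = (57, -322, -96.9).
Normal n = (TP2→TP3) × (TP2→TP4) = (53823.9, 27217.5, -58783).
So ∂z/∂E = −n_x/n_z = 0.91563717 and ∂z/∂N = −n_y/n_z = 0.46301652.
Intercept c from TP2: 1295.3 − 516526.50 − 2315385.40 = −2830616.60.
At (564455, 5001083): z = 516836.0 + 2315584.0 − 2830616.60 = 1803.4 m.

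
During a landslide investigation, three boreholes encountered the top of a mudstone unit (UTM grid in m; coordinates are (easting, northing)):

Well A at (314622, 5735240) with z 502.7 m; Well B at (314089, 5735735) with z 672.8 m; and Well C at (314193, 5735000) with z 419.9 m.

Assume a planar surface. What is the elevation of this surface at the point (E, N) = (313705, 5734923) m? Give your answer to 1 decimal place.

393.2 m

Let the plane be z = a·E + b·N + c.
Well B−Well A: −533a + 495b = 170.1;  Well C−Well A: −429a − 240b = −82.8.
Solving gives a = 0.000476086, b = 0.344148997.
Then c = 502.7 − a·314622 − b·5735240 = −1973424.18.
At (313705, 5734923): z = 149.4 + 1973668.0 − 1973424.18 = 393.2 m.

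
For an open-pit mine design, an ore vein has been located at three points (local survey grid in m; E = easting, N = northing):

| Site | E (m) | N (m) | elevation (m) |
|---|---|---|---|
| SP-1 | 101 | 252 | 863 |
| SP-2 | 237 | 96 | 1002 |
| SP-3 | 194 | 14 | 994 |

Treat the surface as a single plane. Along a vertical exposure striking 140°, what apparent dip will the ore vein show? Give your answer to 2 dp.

33.62°

Two edge vectors: SP-1→SP-2 = (136, -156, 139), SP-1→SP-3 = (93, -238, 131).
Normal n = (SP-1→SP-2) × (SP-1→SP-3) = (12646, -4889, -17860).
So ∂z/∂E = −n_x/n_z = 0.70806 and ∂z/∂N = −n_y/n_z = −0.27374.
Unit vector along 140° is (sin 140°, cos 140°) = (0.6428, -0.7660).
Slope in that direction = a·(0.6428) + b·(-0.7660) = 0.66483.
Apparent dip = arctan|0.66483| = 33.62° (true dip is 37.2°, so apparent ≤ true as expected).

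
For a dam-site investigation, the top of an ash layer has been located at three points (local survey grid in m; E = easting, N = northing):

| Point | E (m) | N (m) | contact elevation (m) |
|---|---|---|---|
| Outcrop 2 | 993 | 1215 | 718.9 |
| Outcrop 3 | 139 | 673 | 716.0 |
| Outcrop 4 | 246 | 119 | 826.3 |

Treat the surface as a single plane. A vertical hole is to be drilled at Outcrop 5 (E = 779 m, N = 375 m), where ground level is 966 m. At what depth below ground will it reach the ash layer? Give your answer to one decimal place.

Two edge vectors: Outcrop 2→Outcrop 3 = (-854, -542, -2.9), Outcrop 2→Outcrop 4 = (-747, -1096, 107.4).
Normal n = (Outcrop 2→Outcrop 3) × (Outcrop 2→Outcrop 4) = (-61389.2, 93885.9, 531110).
So ∂z/∂E = −n_x/n_z = 0.115587 and ∂z/∂N = −n_y/n_z = −0.176773.
Intercept c from Outcrop 2: 718.9 − 114.78 + 214.78 = 818.90.
At (779, 375): z_contact = 90.04 − 66.29 + 818.90 = 842.65 m.
Depth below ground = 966 − 842.65 = 123.3 m.

123.3 m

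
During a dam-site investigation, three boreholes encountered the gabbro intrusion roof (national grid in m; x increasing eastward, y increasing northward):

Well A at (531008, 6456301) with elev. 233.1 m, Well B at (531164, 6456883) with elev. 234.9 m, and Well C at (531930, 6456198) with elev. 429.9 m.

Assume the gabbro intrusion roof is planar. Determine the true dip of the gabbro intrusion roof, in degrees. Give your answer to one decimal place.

Let the plane be z = a·x + b·y + c.
Well B−Well A: 156a + 582b = 1.8;  Well C−Well A: 922a − 103b = 196.8.
Solving gives a = 0.20758, b = −0.05255.
Gradient magnitude |∇z| = √(a² + b²) = √(0.04309 + 0.00276) = 0.21413.
True dip = arctan(0.21413) = 12.1°, dipping toward WNW (azimuth ≈ 284°).

12.1°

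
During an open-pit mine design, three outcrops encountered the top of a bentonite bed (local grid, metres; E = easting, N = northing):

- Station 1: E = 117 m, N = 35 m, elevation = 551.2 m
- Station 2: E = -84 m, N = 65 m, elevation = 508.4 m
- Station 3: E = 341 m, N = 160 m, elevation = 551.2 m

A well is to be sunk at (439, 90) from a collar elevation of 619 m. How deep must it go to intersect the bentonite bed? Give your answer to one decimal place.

30.3 m

Two edge vectors: Station 1→Station 2 = (-201, 30, -42.8), Station 1→Station 3 = (224, 125, 0).
Normal n = (Station 1→Station 2) × (Station 1→Station 3) = (5350, -9587.2, -31845).
So ∂z/∂E = −n_x/n_z = 0.16800 and ∂z/∂N = −n_y/n_z = −0.30106.
Intercept c from Station 1: 551.2 − 19.66 + 10.54 = 542.08.
At (439, 90): z_contact = 73.75 − 27.10 + 542.08 = 588.74 m.
Depth below ground = 619 − 588.74 = 30.3 m.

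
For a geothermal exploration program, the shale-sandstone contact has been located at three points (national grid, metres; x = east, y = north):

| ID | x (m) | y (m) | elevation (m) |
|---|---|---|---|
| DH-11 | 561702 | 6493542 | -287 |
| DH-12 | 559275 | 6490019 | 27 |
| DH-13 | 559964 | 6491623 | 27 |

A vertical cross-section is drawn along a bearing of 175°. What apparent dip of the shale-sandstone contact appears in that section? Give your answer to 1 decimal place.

Two edge vectors: DH-11→DH-12 = (-2427, -3523, 314), DH-11→DH-13 = (-1738, -1919, 314).
Normal n = (DH-11→DH-12) × (DH-11→DH-13) = (-503656, 216346, -1465561).
So ∂z/∂x = −n_x/n_z = −0.34366 and ∂z/∂y = −n_y/n_z = 0.14762.
Unit vector along 175° is (sin 175°, cos 175°) = (0.0872, -0.9962).
Slope in that direction = a·(0.0872) + b·(-0.9962) = −0.17701.
Apparent dip = arctan|0.17701| = 10.0° (true dip is 20.5°, so apparent ≤ true as expected).

10.0°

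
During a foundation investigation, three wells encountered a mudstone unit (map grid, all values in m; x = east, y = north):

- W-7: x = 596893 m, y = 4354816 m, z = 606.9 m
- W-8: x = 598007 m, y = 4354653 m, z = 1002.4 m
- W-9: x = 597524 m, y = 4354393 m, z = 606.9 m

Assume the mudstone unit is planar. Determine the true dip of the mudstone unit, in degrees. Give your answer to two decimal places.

39.20°

Two edge vectors: W-7→W-8 = (1114, -163, 395.5), W-7→W-9 = (631, -423, 0).
Normal n = (W-7→W-8) × (W-7→W-9) = (167296.5, 249560.5, -368369).
So ∂z/∂x = −n_x/n_z = 0.45415 and ∂z/∂y = −n_y/n_z = 0.67747.
Gradient magnitude |∇z| = √(a² + b²) = √(0.20626 + 0.45897) = 0.81561.
True dip = arctan(0.81561) = 39.20°, dipping toward SW (azimuth ≈ 214°).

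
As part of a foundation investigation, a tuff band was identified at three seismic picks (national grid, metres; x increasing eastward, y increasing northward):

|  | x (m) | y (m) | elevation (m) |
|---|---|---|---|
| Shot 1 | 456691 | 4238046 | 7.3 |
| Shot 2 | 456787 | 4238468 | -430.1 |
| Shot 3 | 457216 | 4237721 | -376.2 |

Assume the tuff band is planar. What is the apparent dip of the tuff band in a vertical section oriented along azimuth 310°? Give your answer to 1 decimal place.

23.3°

Let the plane be z = a·x + b·y + c.
Shot 2−Shot 1: 96a + 422b = −437.4;  Shot 3−Shot 1: 525a − 325b = −383.5.
Solving gives a = −1.20274, b = −0.76288.
Unit vector along 310° is (sin 310°, cos 310°) = (-0.7660, 0.6428).
Slope in that direction = a·(-0.7660) + b·(0.6428) = 0.43098.
Apparent dip = arctan|0.43098| = 23.3° (true dip is 54.9°, so apparent ≤ true as expected).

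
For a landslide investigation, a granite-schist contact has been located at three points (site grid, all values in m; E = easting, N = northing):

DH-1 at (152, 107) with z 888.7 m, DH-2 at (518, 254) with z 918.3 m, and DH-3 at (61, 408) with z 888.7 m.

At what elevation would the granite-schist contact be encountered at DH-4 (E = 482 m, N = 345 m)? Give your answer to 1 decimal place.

Two edge vectors: DH-1→DH-2 = (366, 147, 29.6), DH-1→DH-3 = (-91, 301, 0).
Normal n = (DH-1→DH-2) × (DH-1→DH-3) = (-8909.6, -2693.6, 123543).
So ∂z/∂E = −n_x/n_z = 0.07212 and ∂z/∂N = −n_y/n_z = 0.02180.
Intercept c from DH-1: 888.7 − 10.96 − 2.33 = 875.41.
At (482, 345): z = 34.8 + 7.5 + 875.41 = 917.7 m.

917.7 m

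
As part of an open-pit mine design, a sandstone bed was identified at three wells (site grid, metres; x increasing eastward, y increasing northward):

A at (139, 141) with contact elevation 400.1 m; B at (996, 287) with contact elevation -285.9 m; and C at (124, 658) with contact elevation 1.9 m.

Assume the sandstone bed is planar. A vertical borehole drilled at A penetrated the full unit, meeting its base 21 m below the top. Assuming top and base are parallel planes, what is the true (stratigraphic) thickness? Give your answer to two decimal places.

14.61 m

Let the plane be z = a·x + b·y + c.
B−A: 857a + 146b = −686;  C−A: −15a + 517b = −398.2.
Solving gives a = −0.66596, b = −0.78953.
|∇z| = √(a²+b²) = 1.03289, so dip δ = arctan(1.03289) = 45.93°.
True thickness = vertical thickness × cos δ = 21 × cos 45.93° = 14.61 m.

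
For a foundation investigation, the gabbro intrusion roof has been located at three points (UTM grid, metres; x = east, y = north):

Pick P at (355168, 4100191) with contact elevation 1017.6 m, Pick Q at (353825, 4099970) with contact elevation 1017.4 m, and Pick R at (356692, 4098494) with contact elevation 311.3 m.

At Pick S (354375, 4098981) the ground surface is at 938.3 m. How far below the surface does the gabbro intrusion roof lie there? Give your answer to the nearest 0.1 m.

312.4 m

Two edge vectors: Pick P→Pick Q = (-1343, -221, -0.2), Pick P→Pick R = (1524, -1697, -706.3).
Normal n = (Pick P→Pick Q) × (Pick P→Pick R) = (155752.9, -948865.7, 2615875).
So ∂z/∂x = −n_x/n_z = −0.059541415 and ∂z/∂y = −n_y/n_z = 0.362733579.
Intercept c from Pick P: 1017.6 + 21147.21 − 1487276.95 = −1465112.15.
At (354375, 4098981): z_contact = −21099.99 + 1486838.05 − 1465112.15 = 625.91 m.
Depth below ground = 938.3 − 625.91 = 312.4 m.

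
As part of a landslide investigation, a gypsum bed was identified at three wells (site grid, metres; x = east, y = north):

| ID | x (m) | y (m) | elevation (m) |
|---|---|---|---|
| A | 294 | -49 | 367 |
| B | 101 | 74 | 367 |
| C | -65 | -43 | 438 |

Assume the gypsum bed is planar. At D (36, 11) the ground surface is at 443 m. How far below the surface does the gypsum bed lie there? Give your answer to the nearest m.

Let the plane be z = a·x + b·y + c.
B−A: −193a + 123b = 0;  C−A: −359a + 6b = 71.
Solving gives a = −0.20310, b = −0.31868.
Then c = 367 − a·294 − b·-49 = 411.10.
At (36, 11): z_contact = −7.3 − 3.5 + 411.10 = 400.3 m.
Depth below ground = 443 − 400.3 = 43 m.

43 m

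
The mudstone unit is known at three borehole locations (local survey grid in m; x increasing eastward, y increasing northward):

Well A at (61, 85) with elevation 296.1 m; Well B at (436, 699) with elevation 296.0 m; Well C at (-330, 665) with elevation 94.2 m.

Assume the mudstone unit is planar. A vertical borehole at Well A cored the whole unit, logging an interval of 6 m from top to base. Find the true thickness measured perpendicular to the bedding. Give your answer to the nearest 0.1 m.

Two edge vectors: Well A→Well B = (375, 614, -0.1), Well A→Well C = (-391, 580, -201.9).
Normal n = (Well A→Well B) × (Well A→Well C) = (-123908.6, 75751.6, 457574).
So ∂z/∂x = −n_x/n_z = 0.27079 and ∂z/∂y = −n_y/n_z = −0.16555.
|∇z| = √(a²+b²) = 0.31739, so dip δ = arctan(0.31739) = 17.61°.
True thickness = vertical thickness × cos δ = 6 × cos 17.61° = 5.7 m.

5.7 m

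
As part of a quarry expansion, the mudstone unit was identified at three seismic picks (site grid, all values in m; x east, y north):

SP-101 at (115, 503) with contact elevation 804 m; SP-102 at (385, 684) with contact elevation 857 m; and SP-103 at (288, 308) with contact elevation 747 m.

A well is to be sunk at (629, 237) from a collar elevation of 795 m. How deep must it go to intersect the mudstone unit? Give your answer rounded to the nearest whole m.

69 m

Two edge vectors: SP-101→SP-102 = (270, 181, 53), SP-101→SP-103 = (173, -195, -57).
Normal n = (SP-101→SP-102) × (SP-101→SP-103) = (18, 24559, -83963).
So ∂z/∂x = −n_x/n_z = 0.00021 and ∂z/∂y = −n_y/n_z = 0.29250.
Intercept c from SP-101: 804 − 0.02 − 147.13 = 656.85.
At (629, 237): z_contact = 0.1 + 69.3 + 656.85 = 726.3 m.
Depth below ground = 795 − 726.3 = 69 m.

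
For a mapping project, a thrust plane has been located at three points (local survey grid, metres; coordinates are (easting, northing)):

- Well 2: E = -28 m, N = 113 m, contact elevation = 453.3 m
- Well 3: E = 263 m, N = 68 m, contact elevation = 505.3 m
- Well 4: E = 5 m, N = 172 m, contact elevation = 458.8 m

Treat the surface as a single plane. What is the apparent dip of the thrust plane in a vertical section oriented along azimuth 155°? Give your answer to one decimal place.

Two edge vectors: Well 2→Well 3 = (291, -45, 52), Well 2→Well 4 = (33, 59, 5.5).
Normal n = (Well 2→Well 3) × (Well 2→Well 4) = (-3315.5, 115.5, 18654).
So ∂z/∂E = −n_x/n_z = 0.17774 and ∂z/∂N = −n_y/n_z = −0.00619.
Unit vector along 155° is (sin 155°, cos 155°) = (0.4226, -0.9063).
Slope in that direction = a·(0.4226) + b·(-0.9063) = 0.08073.
Apparent dip = arctan|0.08073| = 4.6° (true dip is 10.1°, so apparent ≤ true as expected).

4.6°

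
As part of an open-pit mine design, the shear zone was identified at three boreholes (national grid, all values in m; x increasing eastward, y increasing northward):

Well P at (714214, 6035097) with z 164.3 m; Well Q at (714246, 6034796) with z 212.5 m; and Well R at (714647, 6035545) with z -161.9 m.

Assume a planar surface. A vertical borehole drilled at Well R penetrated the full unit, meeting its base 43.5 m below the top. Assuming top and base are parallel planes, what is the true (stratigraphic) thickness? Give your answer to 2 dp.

Two edge vectors: Well P→Well Q = (32, -301, 48.2), Well P→Well R = (433, 448, -326.2).
Normal n = (Well P→Well Q) × (Well P→Well R) = (76592.6, 31309, 144669).
So ∂z/∂x = −n_x/n_z = −0.52943 and ∂z/∂y = −n_y/n_z = −0.21642.
|∇z| = √(a²+b²) = 0.57196, so dip δ = arctan(0.57196) = 29.77°.
True thickness = vertical thickness × cos δ = 43.5 × cos 29.77° = 37.76 m.

37.76 m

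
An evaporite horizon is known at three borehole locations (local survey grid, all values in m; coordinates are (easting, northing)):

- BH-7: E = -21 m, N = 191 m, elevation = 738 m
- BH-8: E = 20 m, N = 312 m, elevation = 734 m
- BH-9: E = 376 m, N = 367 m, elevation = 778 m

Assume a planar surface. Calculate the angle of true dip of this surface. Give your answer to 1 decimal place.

8.9°

Let the plane be z = a·E + b·N + c.
BH-8−BH-7: 41a + 121b = −4;  BH-9−BH-7: 397a + 176b = 40.
Solving gives a = 0.13581, b = −0.07908.
Gradient magnitude |∇z| = √(a² + b²) = √(0.01845 + 0.00625) = 0.15716.
True dip = arctan(0.15716) = 8.9°, dipping toward WNW (azimuth ≈ 300°).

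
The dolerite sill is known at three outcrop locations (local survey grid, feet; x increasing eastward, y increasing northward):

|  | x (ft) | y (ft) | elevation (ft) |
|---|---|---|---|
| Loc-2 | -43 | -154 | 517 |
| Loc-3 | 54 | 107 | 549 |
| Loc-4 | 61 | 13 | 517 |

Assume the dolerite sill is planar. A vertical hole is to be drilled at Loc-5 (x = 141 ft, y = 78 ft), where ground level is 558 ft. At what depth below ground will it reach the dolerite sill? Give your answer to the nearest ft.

60 ft

Let the plane be z = a·x + b·y + c.
Loc-3−Loc-2: 97a + 261b = 32;  Loc-4−Loc-2: 104a + 167b = 0.
Solving gives a = −0.48826, b = 0.30407.
Then c = 517 − a·-43 − b·-154 = 542.83.
At (141, 78): z_contact = −68.8 + 23.7 + 542.83 = 497.7 ft.
Depth below ground = 558 − 497.7 = 60 ft.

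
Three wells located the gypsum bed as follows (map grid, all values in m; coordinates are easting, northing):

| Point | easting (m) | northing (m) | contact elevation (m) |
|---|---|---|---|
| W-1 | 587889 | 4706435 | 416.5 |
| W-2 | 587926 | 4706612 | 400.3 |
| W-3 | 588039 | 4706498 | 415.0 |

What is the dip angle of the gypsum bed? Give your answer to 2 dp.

Two edge vectors: W-1→W-2 = (37, 177, -16.2), W-1→W-3 = (150, 63, -1.5).
Normal n = (W-1→W-2) × (W-1→W-3) = (755.1, -2374.5, -24219).
So ∂z/∂easting = −n_x/n_z = 0.03118 and ∂z/∂northing = −n_y/n_z = −0.09804.
Gradient magnitude |∇z| = √(a² + b²) = √(0.00097 + 0.00961) = 0.10288.
True dip = arctan(0.10288) = 5.87°, dipping toward NNW (azimuth ≈ 342°).

5.87°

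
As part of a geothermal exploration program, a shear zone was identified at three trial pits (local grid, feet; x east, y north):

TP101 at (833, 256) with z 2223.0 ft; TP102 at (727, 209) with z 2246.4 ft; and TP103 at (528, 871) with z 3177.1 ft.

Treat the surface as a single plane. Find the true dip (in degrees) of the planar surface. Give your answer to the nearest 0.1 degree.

Let the plane be z = a·x + b·y + c.
TP102−TP101: −106a − 47b = 23.4;  TP103−TP101: −305a + 615b = 954.1.
Solving gives a = −0.74484, b = 1.18199.
Gradient magnitude |∇z| = √(a² + b²) = √(0.55479 + 1.39710) = 1.39710.
True dip = arctan(1.39710) = 54.4°, dipping toward SSE (azimuth ≈ 148°).

54.4°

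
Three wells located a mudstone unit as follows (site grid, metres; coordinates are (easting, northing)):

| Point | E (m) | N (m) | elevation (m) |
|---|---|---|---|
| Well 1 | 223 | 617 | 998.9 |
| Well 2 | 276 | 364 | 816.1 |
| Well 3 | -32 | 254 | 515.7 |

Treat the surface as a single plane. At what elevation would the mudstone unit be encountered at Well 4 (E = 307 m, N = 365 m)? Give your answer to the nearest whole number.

838 m

Two edge vectors: Well 1→Well 2 = (53, -253, -182.8), Well 1→Well 3 = (-255, -363, -483.2).
Normal n = (Well 1→Well 2) × (Well 1→Well 3) = (55893.2, 72223.6, -83754).
So ∂z/∂E = −n_x/n_z = 0.66735 and ∂z/∂N = −n_y/n_z = 0.86233.
Intercept c from Well 1: 998.9 − 148.82 − 532.06 = 318.02.
At (307, 365): z = 204.9 + 314.8 + 318.02 = 837.7 m.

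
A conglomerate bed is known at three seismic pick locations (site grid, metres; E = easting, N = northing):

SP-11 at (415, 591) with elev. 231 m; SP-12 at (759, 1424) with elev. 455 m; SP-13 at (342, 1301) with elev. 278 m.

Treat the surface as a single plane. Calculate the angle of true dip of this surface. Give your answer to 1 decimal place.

Let the plane be z = a·E + b·N + c.
SP-12−SP-11: 344a + 833b = 224;  SP-13−SP-11: −73a + 710b = 47.
Solving gives a = 0.39302, b = 0.10661.
Gradient magnitude |∇z| = √(a² + b²) = √(0.15446 + 0.01136) = 0.40722.
True dip = arctan(0.40722) = 22.2°, dipping toward WSW (azimuth ≈ 255°).

22.2°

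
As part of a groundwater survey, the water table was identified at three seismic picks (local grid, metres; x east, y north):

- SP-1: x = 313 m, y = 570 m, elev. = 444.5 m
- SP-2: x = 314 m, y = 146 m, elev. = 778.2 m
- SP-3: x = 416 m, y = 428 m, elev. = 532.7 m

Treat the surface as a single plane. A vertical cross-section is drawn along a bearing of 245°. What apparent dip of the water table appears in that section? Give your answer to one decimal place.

28.4°

Two edge vectors: SP-1→SP-2 = (1, -424, 333.7), SP-1→SP-3 = (103, -142, 88.2).
Normal n = (SP-1→SP-2) × (SP-1→SP-3) = (9988.6, 34282.9, 43530).
So ∂z/∂x = −n_x/n_z = −0.22946 and ∂z/∂y = −n_y/n_z = −0.78757.
Unit vector along 245° is (sin 245°, cos 245°) = (-0.9063, -0.4226).
Slope in that direction = a·(-0.9063) + b·(-0.4226) = 0.54081.
Apparent dip = arctan|0.54081| = 28.4° (true dip is 39.4°, so apparent ≤ true as expected).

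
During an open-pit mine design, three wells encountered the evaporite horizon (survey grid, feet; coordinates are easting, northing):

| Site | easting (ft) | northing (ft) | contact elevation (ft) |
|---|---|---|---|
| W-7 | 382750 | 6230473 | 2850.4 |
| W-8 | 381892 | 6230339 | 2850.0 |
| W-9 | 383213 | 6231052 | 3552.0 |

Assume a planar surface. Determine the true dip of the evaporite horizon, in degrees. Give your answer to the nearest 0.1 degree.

Let the plane be z = a·easting + b·northing + c.
W-8−W-7: −858a − 134b = −0.4;  W-9−W-7: 463a + 579b = 701.6.
Solving gives a = −0.21572, b = 1.38425.
Gradient magnitude |∇z| = √(a² + b²) = √(0.04654 + 1.91614) = 1.40096.
True dip = arctan(1.40096) = 54.5°, dipping toward S (azimuth ≈ 171°).

54.5°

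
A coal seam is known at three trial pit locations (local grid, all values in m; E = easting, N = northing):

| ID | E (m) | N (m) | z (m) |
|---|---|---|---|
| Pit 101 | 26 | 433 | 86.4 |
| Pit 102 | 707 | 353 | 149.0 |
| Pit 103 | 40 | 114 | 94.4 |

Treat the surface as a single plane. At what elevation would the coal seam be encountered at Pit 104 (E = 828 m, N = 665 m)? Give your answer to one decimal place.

153.2 m

Let the plane be z = a·E + b·N + c.
Pit 102−Pit 101: 681a − 80b = 62.6;  Pit 103−Pit 101: 14a − 319b = 8.
Solving gives a = 0.08944, b = −0.02115.
Then c = 86.4 − a·26 − b·433 = 93.23.
At (828, 665): z = 74.1 − 14.1 + 93.23 = 153.2 m.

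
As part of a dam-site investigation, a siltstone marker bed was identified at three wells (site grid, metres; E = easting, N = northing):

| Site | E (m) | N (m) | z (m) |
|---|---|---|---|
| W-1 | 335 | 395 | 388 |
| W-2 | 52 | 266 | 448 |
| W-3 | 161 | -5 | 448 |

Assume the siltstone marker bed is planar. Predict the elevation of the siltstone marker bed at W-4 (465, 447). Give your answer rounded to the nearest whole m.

361 m

Two edge vectors: W-1→W-2 = (-283, -129, 60), W-1→W-3 = (-174, -400, 60).
Normal n = (W-1→W-2) × (W-1→W-3) = (16260, 6540, 90754).
So ∂z/∂E = −n_x/n_z = −0.17917 and ∂z/∂N = −n_y/n_z = −0.07206.
Intercept c from W-1: 388 + 60.02 + 28.46 = 476.49.
At (465, 447): z = −83.3 − 32.2 + 476.49 = 361.0 m.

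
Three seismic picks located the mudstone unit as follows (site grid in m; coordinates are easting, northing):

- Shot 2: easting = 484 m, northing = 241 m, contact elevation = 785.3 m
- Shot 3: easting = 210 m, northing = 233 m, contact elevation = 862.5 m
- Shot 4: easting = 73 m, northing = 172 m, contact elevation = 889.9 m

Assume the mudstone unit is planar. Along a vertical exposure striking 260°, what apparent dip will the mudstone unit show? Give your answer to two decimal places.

Two edge vectors: Shot 2→Shot 3 = (-274, -8, 77.2), Shot 2→Shot 4 = (-411, -69, 104.6).
Normal n = (Shot 2→Shot 3) × (Shot 2→Shot 4) = (4490, -3068.8, 15618).
So ∂z/∂easting = −n_x/n_z = −0.28749 and ∂z/∂northing = −n_y/n_z = 0.19649.
Unit vector along 260° is (sin 260°, cos 260°) = (-0.9848, -0.1736).
Slope in that direction = a·(-0.9848) + b·(-0.1736) = 0.24900.
Apparent dip = arctan|0.24900| = 13.98° (true dip is 19.2°, so apparent ≤ true as expected).

13.98°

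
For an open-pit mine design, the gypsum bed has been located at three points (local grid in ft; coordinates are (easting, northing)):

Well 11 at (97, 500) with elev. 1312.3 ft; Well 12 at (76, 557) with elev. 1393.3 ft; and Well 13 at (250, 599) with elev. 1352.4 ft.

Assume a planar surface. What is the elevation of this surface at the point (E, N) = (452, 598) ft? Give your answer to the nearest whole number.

1244 ft

Two edge vectors: Well 11→Well 12 = (-21, 57, 81), Well 11→Well 13 = (153, 99, 40.1).
Normal n = (Well 11→Well 12) × (Well 11→Well 13) = (-5733.3, 13235.1, -10800).
So ∂z/∂E = −n_x/n_z = −0.53086 and ∂z/∂N = −n_y/n_z = 1.22547.
Intercept c from Well 11: 1312.3 + 51.49 − 612.74 = 751.06.
At (452, 598): z = −239.9 + 732.8 + 751.06 = 1243.9 ft.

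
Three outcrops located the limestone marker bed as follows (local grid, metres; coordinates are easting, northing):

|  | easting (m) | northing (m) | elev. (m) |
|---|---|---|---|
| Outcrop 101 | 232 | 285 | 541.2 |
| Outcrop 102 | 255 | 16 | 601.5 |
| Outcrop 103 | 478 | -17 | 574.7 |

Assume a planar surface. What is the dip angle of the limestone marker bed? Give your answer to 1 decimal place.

Let the plane be z = a·easting + b·northing + c.
Outcrop 102−Outcrop 101: 23a − 269b = 60.3;  Outcrop 103−Outcrop 101: 246a − 302b = 33.5.
Solving gives a = −0.15532, b = −0.23744.
Gradient magnitude |∇z| = √(a² + b²) = √(0.02412 + 0.05638) = 0.28373.
True dip = arctan(0.28373) = 15.8°, dipping toward NNE (azimuth ≈ 033°).

15.8°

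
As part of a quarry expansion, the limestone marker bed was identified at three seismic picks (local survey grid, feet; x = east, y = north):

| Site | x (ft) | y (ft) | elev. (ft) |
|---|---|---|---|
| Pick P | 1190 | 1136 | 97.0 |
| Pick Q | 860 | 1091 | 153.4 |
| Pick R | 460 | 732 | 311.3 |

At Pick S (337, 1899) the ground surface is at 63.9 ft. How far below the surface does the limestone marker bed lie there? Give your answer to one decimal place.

Two edge vectors: Pick P→Pick Q = (-330, -45, 56.4), Pick P→Pick R = (-730, -404, 214.3).
Normal n = (Pick P→Pick Q) × (Pick P→Pick R) = (13142.1, 29547, 100470).
So ∂z/∂x = −n_x/n_z = −0.130806 and ∂z/∂y = −n_y/n_z = −0.294088.
Intercept c from Pick P: 97 + 155.66 + 334.08 = 586.74.
At (337, 1899): z_contact = −44.08 − 558.47 + 586.74 = -15.81 ft.
Depth below ground = 63.9 − (-15.81) = 79.7 ft.

79.7 ft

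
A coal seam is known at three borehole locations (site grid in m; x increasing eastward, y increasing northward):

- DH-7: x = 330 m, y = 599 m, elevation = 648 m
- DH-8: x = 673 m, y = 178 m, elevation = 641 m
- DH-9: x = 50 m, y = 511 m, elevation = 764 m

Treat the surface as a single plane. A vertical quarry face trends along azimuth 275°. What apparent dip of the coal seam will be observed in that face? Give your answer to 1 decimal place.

Two edge vectors: DH-7→DH-8 = (343, -421, -7), DH-7→DH-9 = (-280, -88, 116).
Normal n = (DH-7→DH-8) × (DH-7→DH-9) = (-49452, -37828, -148064).
So ∂z/∂x = −n_x/n_z = −0.33399 and ∂z/∂y = −n_y/n_z = −0.25548.
Unit vector along 275° is (sin 275°, cos 275°) = (-0.9962, 0.0872).
Slope in that direction = a·(-0.9962) + b·(0.0872) = 0.31045.
Apparent dip = arctan|0.31045| = 17.2° (true dip is 22.8°, so apparent ≤ true as expected).

17.2°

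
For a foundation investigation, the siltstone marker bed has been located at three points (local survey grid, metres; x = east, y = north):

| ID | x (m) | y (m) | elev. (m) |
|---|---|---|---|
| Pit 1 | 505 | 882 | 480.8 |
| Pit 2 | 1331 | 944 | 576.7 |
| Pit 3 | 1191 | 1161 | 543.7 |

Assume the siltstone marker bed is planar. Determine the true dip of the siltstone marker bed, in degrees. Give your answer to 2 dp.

8.09°

Let the plane be z = a·x + b·y + c.
Pit 2−Pit 1: 826a + 62b = 95.9;  Pit 3−Pit 1: 686a + 279b = 62.9.
Solving gives a = 0.12163, b = −0.07361.
Gradient magnitude |∇z| = √(a² + b²) = √(0.01479 + 0.00542) = 0.14216.
True dip = arctan(0.14216) = 8.09°, dipping toward WNW (azimuth ≈ 301°).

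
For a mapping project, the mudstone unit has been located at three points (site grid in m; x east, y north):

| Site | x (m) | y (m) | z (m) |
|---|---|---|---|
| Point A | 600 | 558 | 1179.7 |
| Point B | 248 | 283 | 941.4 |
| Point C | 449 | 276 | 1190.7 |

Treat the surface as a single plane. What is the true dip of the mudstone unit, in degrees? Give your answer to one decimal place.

Let the plane be z = a·x + b·y + c.
Point B−Point A: −352a − 275b = −238.3;  Point C−Point A: −151a − 282b = 11.
Solving gives a = 1.21626, b = −0.69027.
Gradient magnitude |∇z| = √(a² + b²) = √(1.47929 + 0.47647) = 1.39848.
True dip = arctan(1.39848) = 54.4°, dipping toward WNW (azimuth ≈ 300°).

54.4°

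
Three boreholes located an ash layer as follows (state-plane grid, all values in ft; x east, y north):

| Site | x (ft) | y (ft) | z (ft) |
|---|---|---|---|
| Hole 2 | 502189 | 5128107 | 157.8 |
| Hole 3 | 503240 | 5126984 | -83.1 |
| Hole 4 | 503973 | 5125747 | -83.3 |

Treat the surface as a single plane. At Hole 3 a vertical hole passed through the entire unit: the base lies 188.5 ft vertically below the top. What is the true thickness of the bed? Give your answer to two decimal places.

Let the plane be z = a·x + b·y + c.
Hole 3−Hole 2: 1051a − 1123b = −240.9;  Hole 4−Hole 2: 1784a − 2360b = −241.1.
Solving gives a = −0.62435, b = −0.36980.
|∇z| = √(a²+b²) = 0.72565, so dip δ = arctan(0.72565) = 35.97°.
True thickness = vertical thickness × cos δ = 188.5 × cos 35.97° = 152.56 ft.

152.56 ft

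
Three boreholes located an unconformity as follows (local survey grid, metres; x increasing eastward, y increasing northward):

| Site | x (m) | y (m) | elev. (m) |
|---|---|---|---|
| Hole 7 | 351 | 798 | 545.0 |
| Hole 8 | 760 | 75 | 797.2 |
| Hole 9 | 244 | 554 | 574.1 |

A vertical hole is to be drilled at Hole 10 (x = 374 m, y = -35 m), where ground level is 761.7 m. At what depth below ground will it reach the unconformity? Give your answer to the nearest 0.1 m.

Let the plane be z = a·x + b·y + c.
Hole 8−Hole 7: 409a − 723b = 252.2;  Hole 9−Hole 7: −107a − 244b = 29.1.
Solving gives a = 0.22860, b = −0.21951.
Then c = 545 − a·351 − b·798 = 639.93.
At (374, -35): z_contact = 85.50 + 7.68 + 639.93 = 733.11 m.
Depth below ground = 761.7 − 733.11 = 28.6 m.

28.6 m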